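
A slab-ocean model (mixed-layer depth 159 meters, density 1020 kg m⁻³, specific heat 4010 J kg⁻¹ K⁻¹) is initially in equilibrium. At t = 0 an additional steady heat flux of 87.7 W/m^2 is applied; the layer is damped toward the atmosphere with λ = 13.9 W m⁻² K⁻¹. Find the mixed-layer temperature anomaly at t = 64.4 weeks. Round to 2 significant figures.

Areal heat capacity C = ρ c_p D = 1020 × 4010 × 159 = 6.50×10^8 J/(m^2 K).
τ = C / λ = 6.50×10^8 / 13.9 = 4.68×10^7 s.
Equilibrium anomaly ΔT_eq = F / λ = 87.7 / 13.9 = 6.31 K.
t = 64.4 weeks = 3.89×10^7 s, so t/τ = 0.832.
ΔT(t) = ΔT_eq (1 − e^(−t/τ)) = 6.31 × (1 − e^−0.832) = 3.56 K.

3.6 K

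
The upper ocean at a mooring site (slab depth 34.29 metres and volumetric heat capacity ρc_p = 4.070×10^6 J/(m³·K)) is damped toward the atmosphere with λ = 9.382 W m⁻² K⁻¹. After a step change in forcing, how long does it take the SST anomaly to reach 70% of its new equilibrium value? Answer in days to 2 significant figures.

210 days

Areal heat capacity C = ρc_p × D = 4.070×10^6 × 34.29 = 1.40×10^8 J/(m^2 K).
τ = C / λ = 1.40×10^8 / 9.382 = 1.49×10^7 s.
Fraction reached: 1 − e^(−t/τ) = 0.70 ⇒ t = −τ ln(1 − 0.70) = τ × 1.20.
t = 1.79×10^7 s = 207 days.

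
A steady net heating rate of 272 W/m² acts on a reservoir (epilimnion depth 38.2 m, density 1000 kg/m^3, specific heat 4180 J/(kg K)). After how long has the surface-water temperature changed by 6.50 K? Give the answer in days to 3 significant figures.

44.2 days

Areal heat capacity C = ρ c_p D = 1000 × 4180 × 38.2 = 1.60×10^8 J m⁻² K⁻¹.
Time required: Δt = C ΔT / F = 1.60×10^8 × 6.50 / 272 = 3.82×10^6 s.
In days: 3.82×10^6 s / (86400 s/day) = 44.2 days.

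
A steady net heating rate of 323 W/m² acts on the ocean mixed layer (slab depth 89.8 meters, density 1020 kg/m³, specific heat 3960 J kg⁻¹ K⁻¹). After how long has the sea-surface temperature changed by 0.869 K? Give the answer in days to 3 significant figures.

Areal heat capacity C = ρ c_p D = 1020 × 3960 × 89.8 = 3.63×10^8 J m⁻² K⁻¹.
Time required: Δt = C ΔT / F = 3.63×10^8 × 0.869 / 323 = 9.76×10^5 s.
In days: 9.76×10^5 s / (86400 s/day) = 11.3 days.

11.3 days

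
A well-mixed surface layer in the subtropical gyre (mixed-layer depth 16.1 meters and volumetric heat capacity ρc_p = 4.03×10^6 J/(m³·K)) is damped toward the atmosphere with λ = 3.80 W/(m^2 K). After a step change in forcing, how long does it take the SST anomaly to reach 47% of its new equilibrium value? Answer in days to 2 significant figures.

130 days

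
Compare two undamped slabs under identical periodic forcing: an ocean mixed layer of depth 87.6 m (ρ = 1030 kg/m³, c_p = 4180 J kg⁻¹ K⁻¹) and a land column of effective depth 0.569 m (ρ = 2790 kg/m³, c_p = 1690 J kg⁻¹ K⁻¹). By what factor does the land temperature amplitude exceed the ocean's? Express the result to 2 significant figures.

140

C_ocean = 1030 × 4180 × 87.6 = 3.77×10^8 J/(m²·K).
C_land = 2790 × 1690 × 0.569 = 2.68×10^6 J/(m²·K).
Undamped amplitude ∝ 1/C, so A_land/A_ocean = C_ocean/C_land = 141.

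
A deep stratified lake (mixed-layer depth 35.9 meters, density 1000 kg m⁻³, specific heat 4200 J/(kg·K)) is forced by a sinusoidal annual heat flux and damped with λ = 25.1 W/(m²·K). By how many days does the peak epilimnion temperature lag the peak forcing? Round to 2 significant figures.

Areal heat capacity C = ρ c_p D = 1000 × 4200 × 35.9 = 1.51×10^8 J m⁻² K⁻¹.
ω = 2π / 3.15×10^7 s = 1.99×10^-7 s⁻¹.
Phase lag φ = arctan(Cω/λ) = arctan(30.0/25.1) = 0.875 rad.
Time lag = φ / ω = 0.875 / 1.99×10^-7 = 4.39×10^6 s = 50.8 days.

51 days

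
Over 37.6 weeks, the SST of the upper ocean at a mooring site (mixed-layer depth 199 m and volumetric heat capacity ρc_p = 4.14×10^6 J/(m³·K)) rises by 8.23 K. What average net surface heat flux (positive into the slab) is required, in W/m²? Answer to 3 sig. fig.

298

Areal heat capacity C = ρc_p × D = 4.14×10^6 × 199 = 8.24×10^8 J m⁻² K⁻¹.
Required heat per unit area: Q = C ΔT = 8.24×10^8 × 8.23 = 6.78×10^9 J/m².
Flux F = Q / Δt = 6.78×10^9 / 2.27×10^7 s = 298 W/m².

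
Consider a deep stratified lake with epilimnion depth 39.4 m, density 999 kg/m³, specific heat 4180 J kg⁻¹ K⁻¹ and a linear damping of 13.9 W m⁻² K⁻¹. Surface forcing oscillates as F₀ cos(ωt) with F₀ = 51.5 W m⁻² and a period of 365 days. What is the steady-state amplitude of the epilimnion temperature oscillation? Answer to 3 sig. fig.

Areal heat capacity C = ρ c_p D = 999 × 4180 × 39.4 = 1.65×10^8 J/(m^2 K).
Angular frequency ω = 2π / T = 2π / 3.15×10^7 s = 1.99×10^-7 s⁻¹.
√((Cω)² + λ²) = √((32.8)² + 13.9²) = 35.6 W/(m²·K).
Amplitude A = F₀ / √((Cω)²+λ²) = 51.5 / 35.6 = 1.45 K.

1.45 K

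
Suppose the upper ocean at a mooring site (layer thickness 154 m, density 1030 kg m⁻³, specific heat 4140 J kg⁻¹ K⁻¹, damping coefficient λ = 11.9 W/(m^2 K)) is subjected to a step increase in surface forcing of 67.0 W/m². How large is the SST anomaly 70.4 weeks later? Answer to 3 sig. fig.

Areal heat capacity C = ρ c_p D = 1030 × 4140 × 154 = 6.57×10^8 J/(m²·K).
τ = C / λ = 6.57×10^8 / 11.9 = 5.52×10^7 s.
Equilibrium anomaly ΔT_eq = F / λ = 67.0 / 11.9 = 5.63 K.
t = 70.4 weeks = 4.26×10^7 s, so t/τ = 0.772.
ΔT(t) = ΔT_eq (1 − e^(−t/τ)) = 5.63 × (1 − e^−0.772) = 3.03 K.

3.03 K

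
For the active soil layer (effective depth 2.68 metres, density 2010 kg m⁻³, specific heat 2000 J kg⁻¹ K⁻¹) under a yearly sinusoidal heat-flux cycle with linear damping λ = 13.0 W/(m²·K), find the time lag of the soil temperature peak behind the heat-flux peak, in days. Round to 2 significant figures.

Areal heat capacity C = ρ c_p D = 2010 × 2000 × 2.68 = 1.08×10^7 J/(m²·K).
ω = 2π / 3.15×10^7 s = 1.99×10^-7 s⁻¹.
Phase lag φ = arctan(Cω/λ) = arctan(2.15/13.0) = 0.164 rad.
Time lag = φ / ω = 0.164 / 1.99×10^-7 = 8.21×10^5 s = 9.51 days.

9.5 days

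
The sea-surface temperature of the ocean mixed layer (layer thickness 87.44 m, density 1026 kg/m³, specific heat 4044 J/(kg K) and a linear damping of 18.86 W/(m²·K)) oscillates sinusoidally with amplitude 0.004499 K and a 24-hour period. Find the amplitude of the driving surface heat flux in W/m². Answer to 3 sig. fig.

119

Areal heat capacity C = ρ c_p D = 1026 × 4044 × 87.44 = 3.63×10^8 J m⁻² K⁻¹.
ω = 2π / 86400 s = 7.27×10^-5 s⁻¹.
√((Cω)² + λ²) = √((26400)² + 18.86²) = 26400 W/(m²·K).
F₀ = A × √((Cω)²+λ²) = 0.004499 × 26400 = 119 W/m².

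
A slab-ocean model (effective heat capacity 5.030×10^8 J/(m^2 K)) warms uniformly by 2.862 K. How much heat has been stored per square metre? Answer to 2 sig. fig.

Areal heat capacity C = 5.030×10^8 J/(m^2 K) (given).
ΔQ = C ΔT = 5.03×10^8 × 2.862 = 1.44×10^9 J/m².

1.4×10^9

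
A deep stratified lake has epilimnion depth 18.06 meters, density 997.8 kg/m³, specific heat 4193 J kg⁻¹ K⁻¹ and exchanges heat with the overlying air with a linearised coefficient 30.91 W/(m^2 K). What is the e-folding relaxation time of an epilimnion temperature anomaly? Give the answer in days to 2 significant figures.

28 days

Areal heat capacity C = ρ c_p D = 997.8 × 4193 × 18.06 = 7.56×10^7 J/(m^2 K).
Relaxation time τ = C / λ = 7.56×10^7 / 30.91 = 2.44×10^6 s.
In days: 2.44×10^6 s / (86400 s/day) = 28.3 days.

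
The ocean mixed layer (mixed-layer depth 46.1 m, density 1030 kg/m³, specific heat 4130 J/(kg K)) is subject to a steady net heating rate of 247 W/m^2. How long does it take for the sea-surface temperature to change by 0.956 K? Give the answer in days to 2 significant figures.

8.8 days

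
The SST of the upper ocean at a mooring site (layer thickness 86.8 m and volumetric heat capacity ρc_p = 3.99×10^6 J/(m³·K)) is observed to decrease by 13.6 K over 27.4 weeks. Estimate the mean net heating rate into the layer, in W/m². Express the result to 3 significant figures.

Areal heat capacity C = ρc_p × D = 3.99×10^6 × 86.8 = 3.46×10^8 J/(m²·K).
Required heat per unit area: Q = C ΔT = 3.46×10^8 × -13.6 = -4.71×10^9 J/m².
Flux F = Q / Δt = -4.71×10^9 / 1.66×10^7 s = -284 W/m².

-284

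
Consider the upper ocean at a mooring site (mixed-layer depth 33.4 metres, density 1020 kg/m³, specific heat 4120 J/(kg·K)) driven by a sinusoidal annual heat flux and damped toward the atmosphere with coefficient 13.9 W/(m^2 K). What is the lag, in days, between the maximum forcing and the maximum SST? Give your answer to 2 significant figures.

Areal heat capacity C = ρ c_p D = 1020 × 4120 × 33.4 = 1.40×10^8 J/(m²·K).
ω = 2π / 3.15×10^7 s = 1.99×10^-7 s⁻¹.
Phase lag φ = arctan(Cω/λ) = arctan(28.0/13.9) = 1.11 rad.
Time lag = φ / ω = 1.11 / 1.99×10^-7 = 5.57×10^6 s = 64.5 days.

64 days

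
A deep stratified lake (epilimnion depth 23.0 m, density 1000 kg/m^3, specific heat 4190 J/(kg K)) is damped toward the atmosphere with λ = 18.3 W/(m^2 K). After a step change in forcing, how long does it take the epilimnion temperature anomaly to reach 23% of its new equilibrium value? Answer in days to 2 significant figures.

16 days

Areal heat capacity C = ρ c_p D = 1000 × 4190 × 23.0 = 9.64×10^7 J/(m^2 K).
τ = C / λ = 9.64×10^7 / 18.3 = 5.27×10^6 s.
Fraction reached: 1 − e^(−t/τ) = 0.23 ⇒ t = −τ ln(1 − 0.23) = τ × 0.261.
t = 1.38×10^6 s = 15.9 days.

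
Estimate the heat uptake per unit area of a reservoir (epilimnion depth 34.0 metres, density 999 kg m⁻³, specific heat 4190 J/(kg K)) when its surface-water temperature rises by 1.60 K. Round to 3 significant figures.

2.28×10^8

Areal heat capacity C = ρ c_p D = 999 × 4190 × 34.0 = 1.42×10^8 J/(m^2 K).
ΔQ = C ΔT = 1.42×10^8 × 1.60 = 2.28×10^8 J/m².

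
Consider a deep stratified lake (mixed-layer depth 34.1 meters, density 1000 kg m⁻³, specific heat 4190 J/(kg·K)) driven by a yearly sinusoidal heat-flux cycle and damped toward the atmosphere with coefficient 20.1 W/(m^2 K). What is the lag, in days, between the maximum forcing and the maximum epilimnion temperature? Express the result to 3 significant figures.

Areal heat capacity C = ρ c_p D = 1000 × 4190 × 34.1 = 1.43×10^8 J m⁻² K⁻¹.
ω = 2π / 3.15×10^7 s = 1.99×10^-7 s⁻¹.
Phase lag φ = arctan(Cω/λ) = arctan(28.5/20.1) = 0.956 rad.
Time lag = φ / ω = 0.956 / 1.99×10^-7 = 4.80×10^6 s = 55.5 days.

55.5 days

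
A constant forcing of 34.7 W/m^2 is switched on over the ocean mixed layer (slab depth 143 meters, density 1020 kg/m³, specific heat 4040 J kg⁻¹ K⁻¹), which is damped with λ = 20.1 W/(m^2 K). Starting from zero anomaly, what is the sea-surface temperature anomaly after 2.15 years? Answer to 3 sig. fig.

1.56 K

Areal heat capacity C = ρ c_p D = 1020 × 4040 × 143 = 5.89×10^8 J m⁻² K⁻¹.
τ = C / λ = 5.89×10^8 / 20.1 = 2.93×10^7 s.
Equilibrium anomaly ΔT_eq = F / λ = 34.7 / 20.1 = 1.73 K.
t = 2.15 years = 6.78×10^7 s, so t/τ = 2.31.
ΔT(t) = ΔT_eq (1 − e^(−t/τ)) = 1.73 × (1 − e^−2.31) = 1.56 K.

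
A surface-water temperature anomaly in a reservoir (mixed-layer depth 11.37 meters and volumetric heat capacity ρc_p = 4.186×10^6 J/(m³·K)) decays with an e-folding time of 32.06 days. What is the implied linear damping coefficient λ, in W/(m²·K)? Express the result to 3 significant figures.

Areal heat capacity C = ρc_p × D = 4.186×10^6 × 11.37 = 4.76×10^7 J/(m^2 K).
τ = 32.06 days = 2.77×10^6 s.
λ = C / τ = 4.76×10^7 / 2.77×10^6 = 17.2 W/(m²·K).

17.2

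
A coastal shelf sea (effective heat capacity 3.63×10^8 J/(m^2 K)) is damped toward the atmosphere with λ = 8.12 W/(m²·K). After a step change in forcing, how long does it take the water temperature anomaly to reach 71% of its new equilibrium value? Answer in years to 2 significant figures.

Areal heat capacity C = 3.63×10^8 J/(m^2 K) (given).
τ = C / λ = 3.63×10^8 / 8.12 = 4.47×10^7 s.
Fraction reached: 1 − e^(−t/τ) = 0.71 ⇒ t = −τ ln(1 − 0.71) = τ × 1.24.
t = 5.53×10^7 s = 1.75 years.

1.8 years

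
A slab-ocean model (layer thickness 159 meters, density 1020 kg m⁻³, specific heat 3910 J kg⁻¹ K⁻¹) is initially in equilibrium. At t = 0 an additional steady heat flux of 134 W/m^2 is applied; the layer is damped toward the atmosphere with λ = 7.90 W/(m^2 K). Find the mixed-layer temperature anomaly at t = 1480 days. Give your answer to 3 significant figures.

Areal heat capacity C = ρ c_p D = 1020 × 3910 × 159 = 6.34×10^8 J/(m²·K).
τ = C / λ = 6.34×10^8 / 7.90 = 8.03×10^7 s.
Equilibrium anomaly ΔT_eq = F / λ = 134 / 7.90 = 17.0 K.
t = 1480 days = 1.28×10^8 s, so t/τ = 1.59.
ΔT(t) = ΔT_eq (1 − e^(−t/τ)) = 17.0 × (1 − e^−1.59) = 13.5 K.

13.5 K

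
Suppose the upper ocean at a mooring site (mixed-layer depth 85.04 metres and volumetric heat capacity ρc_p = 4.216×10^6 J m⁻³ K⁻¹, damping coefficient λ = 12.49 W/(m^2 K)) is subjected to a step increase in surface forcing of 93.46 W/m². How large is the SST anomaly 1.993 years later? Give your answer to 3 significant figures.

Areal heat capacity C = ρc_p × D = 4.216×10^6 × 85.04 = 3.59×10^8 J/(m^2 K).
τ = C / λ = 3.59×10^8 / 12.49 = 2.87×10^7 s.
Equilibrium anomaly ΔT_eq = F / λ = 93.46 / 12.49 = 7.48 K.
t = 1.993 years = 6.29×10^7 s, so t/τ = 2.19.
ΔT(t) = ΔT_eq (1 − e^(−t/τ)) = 7.48 × (1 − e^−2.19) = 6.65 K.

6.65 K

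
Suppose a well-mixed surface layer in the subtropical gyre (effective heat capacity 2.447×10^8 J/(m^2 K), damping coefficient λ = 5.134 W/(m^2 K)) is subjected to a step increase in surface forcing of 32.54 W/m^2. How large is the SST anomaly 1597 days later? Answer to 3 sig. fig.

Areal heat capacity C = 2.447×10^8 J/(m^2 K) (given).
τ = C / λ = 2.45×10^8 / 5.134 = 4.77×10^7 s.
Equilibrium anomaly ΔT_eq = F / λ = 32.54 / 5.134 = 6.34 K.
t = 1597 days = 1.38×10^8 s, so t/τ = 2.89.
ΔT(t) = ΔT_eq (1 − e^(−t/τ)) = 6.34 × (1 − e^−2.89) = 5.99 K.

5.99 K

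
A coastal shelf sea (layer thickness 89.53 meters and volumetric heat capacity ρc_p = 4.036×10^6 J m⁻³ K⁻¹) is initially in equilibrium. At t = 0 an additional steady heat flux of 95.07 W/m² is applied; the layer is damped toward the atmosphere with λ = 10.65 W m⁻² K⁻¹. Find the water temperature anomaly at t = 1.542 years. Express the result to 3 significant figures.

6.80 K

Areal heat capacity C = ρc_p × D = 4.036×10^6 × 89.53 = 3.61×10^8 J/(m²·K).
τ = C / λ = 3.61×10^8 / 10.65 = 3.39×10^7 s.
Equilibrium anomaly ΔT_eq = F / λ = 95.07 / 10.65 = 8.93 K.
t = 1.542 years = 4.87×10^7 s, so t/τ = 1.43.
ΔT(t) = ΔT_eq (1 − e^(−t/τ)) = 8.93 × (1 − e^−1.43) = 6.80 K.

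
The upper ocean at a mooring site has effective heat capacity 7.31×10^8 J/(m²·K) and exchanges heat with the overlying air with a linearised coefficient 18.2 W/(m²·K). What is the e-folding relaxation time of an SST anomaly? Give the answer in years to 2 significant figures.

Areal heat capacity C = 7.31×10^8 J/(m²·K) (given).
Relaxation time τ = C / λ = 7.31×10^8 / 18.2 = 4.02×10^7 s.
In years: 4.02×10^7 s / (3.156×10^7 s/year) = 1.27 years.

1.3 years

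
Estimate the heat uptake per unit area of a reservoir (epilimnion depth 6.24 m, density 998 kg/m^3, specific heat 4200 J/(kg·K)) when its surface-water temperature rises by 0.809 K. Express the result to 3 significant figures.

2.12×10^7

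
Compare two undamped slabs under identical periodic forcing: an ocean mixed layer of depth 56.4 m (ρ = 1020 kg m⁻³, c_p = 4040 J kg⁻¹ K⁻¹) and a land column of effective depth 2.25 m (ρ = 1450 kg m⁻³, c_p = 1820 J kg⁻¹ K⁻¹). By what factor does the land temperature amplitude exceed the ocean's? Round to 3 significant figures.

39.1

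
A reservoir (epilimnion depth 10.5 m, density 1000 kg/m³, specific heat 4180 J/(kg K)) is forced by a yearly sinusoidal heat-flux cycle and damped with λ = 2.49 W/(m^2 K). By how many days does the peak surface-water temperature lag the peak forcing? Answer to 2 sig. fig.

75 days

Areal heat capacity C = ρ c_p D = 1000 × 4180 × 10.5 = 4.39×10^7 J m⁻² K⁻¹.
ω = 2π / 3.15×10^7 s = 1.99×10^-7 s⁻¹.
Phase lag φ = arctan(Cω/λ) = arctan(8.74/2.49) = 1.29 rad.
Time lag = φ / ω = 1.29 / 1.99×10^-7 = 6.49×10^6 s = 75.1 days.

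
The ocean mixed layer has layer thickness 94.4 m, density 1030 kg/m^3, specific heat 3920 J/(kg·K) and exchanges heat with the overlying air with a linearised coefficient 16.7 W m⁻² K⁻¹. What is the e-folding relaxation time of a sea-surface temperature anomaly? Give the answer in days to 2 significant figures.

Areal heat capacity C = ρ c_p D = 1030 × 3920 × 94.4 = 3.81×10^8 J m⁻² K⁻¹.
Relaxation time τ = C / λ = 3.81×10^8 / 16.7 = 2.28×10^7 s.
In days: 2.28×10^7 s / (86400 s/day) = 264 days.

260 days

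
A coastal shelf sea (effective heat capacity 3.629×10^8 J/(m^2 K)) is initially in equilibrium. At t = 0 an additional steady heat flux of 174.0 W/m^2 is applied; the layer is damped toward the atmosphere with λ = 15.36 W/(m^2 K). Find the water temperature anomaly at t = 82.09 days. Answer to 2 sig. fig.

Areal heat capacity C = 3.629×10^8 J/(m^2 K) (given).
τ = C / λ = 3.63×10^8 / 15.36 = 2.36×10^7 s.
Equilibrium anomaly ΔT_eq = F / λ = 174.0 / 15.36 = 11.3 K.
t = 82.09 days = 7.09×10^6 s, so t/τ = 0.300.
ΔT(t) = ΔT_eq (1 − e^(−t/τ)) = 11.3 × (1 − e^−0.300) = 2.94 K.

2.9 K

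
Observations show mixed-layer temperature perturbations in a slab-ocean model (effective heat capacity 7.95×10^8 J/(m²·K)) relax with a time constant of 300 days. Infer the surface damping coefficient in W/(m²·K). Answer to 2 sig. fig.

Areal heat capacity C = 7.95×10^8 J/(m²·K) (given).
τ = 300 days = 2.59×10^7 s.
λ = C / τ = 7.95×10^8 / 2.59×10^7 = 30.7 W/(m²·K).

31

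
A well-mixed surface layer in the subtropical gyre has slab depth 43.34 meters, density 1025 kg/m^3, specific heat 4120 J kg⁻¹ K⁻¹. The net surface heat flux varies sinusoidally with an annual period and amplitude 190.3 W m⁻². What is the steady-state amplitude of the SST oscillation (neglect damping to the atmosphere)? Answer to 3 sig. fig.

5.22 K

Areal heat capacity C = ρ c_p D = 1025 × 4120 × 43.34 = 1.83×10^8 J/(m^2 K).
Angular frequency ω = 2π / T = 2π / 3.15×10^7 s = 1.99×10^-7 s⁻¹.
Cω = 1.83×10^8 × 1.99×10^-7 = 36.5 W/(m²·K).
Amplitude A = F₀ / (Cω) = 190.3 / 36.5 = 5.22 K.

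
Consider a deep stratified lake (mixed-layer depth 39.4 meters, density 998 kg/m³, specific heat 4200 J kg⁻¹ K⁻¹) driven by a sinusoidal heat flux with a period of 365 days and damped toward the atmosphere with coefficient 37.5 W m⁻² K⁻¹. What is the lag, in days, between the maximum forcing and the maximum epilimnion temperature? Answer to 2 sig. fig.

Areal heat capacity C = ρ c_p D = 998 × 4200 × 39.4 = 1.65×10^8 J/(m^2 K).
ω = 2π / 3.15×10^7 s = 1.99×10^-7 s⁻¹.
Phase lag φ = arctan(Cω/λ) = arctan(32.9/37.5) = 0.720 rad.
Time lag = φ / ω = 0.720 / 1.99×10^-7 = 3.61×10^6 s = 41.8 days.

42 days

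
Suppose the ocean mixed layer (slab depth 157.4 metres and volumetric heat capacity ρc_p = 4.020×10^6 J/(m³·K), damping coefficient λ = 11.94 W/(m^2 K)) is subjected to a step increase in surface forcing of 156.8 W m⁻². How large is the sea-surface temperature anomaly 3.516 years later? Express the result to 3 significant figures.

Areal heat capacity C = ρc_p × D = 4.020×10^6 × 157.4 = 6.33×10^8 J/(m^2 K).
τ = C / λ = 6.33×10^8 / 11.94 = 5.30×10^7 s.
Equilibrium anomaly ΔT_eq = F / λ = 156.8 / 11.94 = 13.1 K.
t = 3.516 years = 1.11×10^8 s, so t/τ = 2.09.
ΔT(t) = ΔT_eq (1 − e^(−t/τ)) = 13.1 × (1 − e^−2.09) = 11.5 K.

11.5 K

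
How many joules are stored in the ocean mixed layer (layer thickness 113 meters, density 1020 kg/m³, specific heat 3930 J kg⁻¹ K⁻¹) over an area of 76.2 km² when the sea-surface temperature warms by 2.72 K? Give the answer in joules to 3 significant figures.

Areal heat capacity C = ρ c_p D = 1020 × 3930 × 113 = 4.53×10^8 J m⁻² K⁻¹.
Heat per unit area: q = C ΔT = 4.53×10^8 × 2.72 = 1.23×10^9 J/m².
Total heat: Q = q × A = 1.23×10^9 × (76.2 × 10⁶ m²) = 9.39×10^16 J.

9.39×10^16 J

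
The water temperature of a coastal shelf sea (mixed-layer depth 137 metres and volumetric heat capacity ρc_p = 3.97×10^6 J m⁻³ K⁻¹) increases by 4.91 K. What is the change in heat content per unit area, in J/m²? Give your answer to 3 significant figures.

Areal heat capacity C = ρc_p × D = 3.97×10^6 × 137 = 5.44×10^8 J/(m^2 K).
ΔQ = C ΔT = 5.44×10^8 × 4.91 = 2.67×10^9 J/m².

2.67×10^9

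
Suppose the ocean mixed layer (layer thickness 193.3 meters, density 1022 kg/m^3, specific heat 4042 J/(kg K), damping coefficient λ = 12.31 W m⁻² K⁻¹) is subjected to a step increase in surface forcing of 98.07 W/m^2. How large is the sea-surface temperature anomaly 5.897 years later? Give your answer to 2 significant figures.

7.5 K

Areal heat capacity C = ρ c_p D = 1022 × 4042 × 193.3 = 7.99×10^8 J m⁻² K⁻¹.
τ = C / λ = 7.99×10^8 / 12.31 = 6.49×10^7 s.
Equilibrium anomaly ΔT_eq = F / λ = 98.07 / 12.31 = 7.97 K.
t = 5.897 years = 1.86×10^8 s, so t/τ = 2.87.
ΔT(t) = ΔT_eq (1 − e^(−t/τ)) = 7.97 × (1 − e^−2.87) = 7.51 K.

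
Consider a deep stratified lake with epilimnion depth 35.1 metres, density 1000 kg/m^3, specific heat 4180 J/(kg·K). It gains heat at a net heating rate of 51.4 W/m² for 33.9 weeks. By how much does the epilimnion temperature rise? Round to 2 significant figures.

7.2 K

Areal heat capacity C = ρ c_p D = 1000 × 4180 × 35.1 = 1.47×10^8 J/(m²·K).
Net heat input Q = F Δt = 51.4 × (33.9 weeks × 6.048×10^5 s/week) = 1.05×10^9 J/m².
ΔT = Q / C = 1.05×10^9 / 1.47×10^8 = 7.18 K.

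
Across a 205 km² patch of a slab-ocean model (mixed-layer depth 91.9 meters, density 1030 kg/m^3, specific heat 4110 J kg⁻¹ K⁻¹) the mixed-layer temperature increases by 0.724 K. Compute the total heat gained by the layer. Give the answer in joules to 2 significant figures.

5.8×10^16 J

Areal heat capacity C = ρ c_p D = 1030 × 4110 × 91.9 = 3.89×10^8 J m⁻² K⁻¹.
Heat per unit area: q = C ΔT = 3.89×10^8 × 0.724 = 2.82×10^8 J/m².
Total heat: Q = q × A = 2.82×10^8 × (205 × 10⁶ m²) = 5.77×10^16 J.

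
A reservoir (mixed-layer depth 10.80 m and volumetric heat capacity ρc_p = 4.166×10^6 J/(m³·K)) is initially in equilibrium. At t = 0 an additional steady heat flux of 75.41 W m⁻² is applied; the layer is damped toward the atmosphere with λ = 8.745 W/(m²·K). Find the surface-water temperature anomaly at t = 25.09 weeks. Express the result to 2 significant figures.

Areal heat capacity C = ρc_p × D = 4.166×10^6 × 10.80 = 4.50×10^7 J m⁻² K⁻¹.
τ = C / λ = 4.50×10^7 / 8.745 = 5.14×10^6 s.
Equilibrium anomaly ΔT_eq = F / λ = 75.41 / 8.745 = 8.62 K.
t = 25.09 weeks = 1.52×10^7 s, so t/τ = 2.95.
ΔT(t) = ΔT_eq (1 − e^(−t/τ)) = 8.62 × (1 − e^−2.95) = 8.17 K.

8.2 K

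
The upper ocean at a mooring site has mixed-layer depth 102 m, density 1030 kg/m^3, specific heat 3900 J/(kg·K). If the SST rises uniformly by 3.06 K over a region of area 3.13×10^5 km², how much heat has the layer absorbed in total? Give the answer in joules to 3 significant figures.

3.92×10^20 J

Areal heat capacity C = ρ c_p D = 1030 × 3900 × 102 = 4.10×10^8 J/(m²·K).
Heat per unit area: q = C ΔT = 4.10×10^8 × 3.06 = 1.25×10^9 J/m².
Total heat: Q = q × A = 1.25×10^9 × (3.13×10^5 × 10⁶ m²) = 3.92×10^20 J.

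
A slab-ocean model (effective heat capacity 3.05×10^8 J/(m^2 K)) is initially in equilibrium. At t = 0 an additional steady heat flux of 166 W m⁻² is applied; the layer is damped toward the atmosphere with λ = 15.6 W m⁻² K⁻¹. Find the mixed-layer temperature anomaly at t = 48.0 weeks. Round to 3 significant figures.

8.23 K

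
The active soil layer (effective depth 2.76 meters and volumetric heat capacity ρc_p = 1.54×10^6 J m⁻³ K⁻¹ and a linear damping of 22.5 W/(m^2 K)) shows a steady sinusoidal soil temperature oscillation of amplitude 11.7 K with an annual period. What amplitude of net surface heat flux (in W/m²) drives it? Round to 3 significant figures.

263

Areal heat capacity C = ρc_p × D = 1.54×10^6 × 2.76 = 4.25×10^6 J/(m²·K).
ω = 2π / 3.15×10^7 s = 1.99×10^-7 s⁻¹.
√((Cω)² + λ²) = √((0.847)² + 22.5²) = 22.5 W/(m²·K).
F₀ = A × √((Cω)²+λ²) = 11.7 × 22.5 = 263 W/m².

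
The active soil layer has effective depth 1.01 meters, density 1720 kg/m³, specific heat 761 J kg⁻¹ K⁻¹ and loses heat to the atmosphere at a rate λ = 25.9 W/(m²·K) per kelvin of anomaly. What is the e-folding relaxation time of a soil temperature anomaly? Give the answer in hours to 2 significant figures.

14 hours

Areal heat capacity C = ρ c_p D = 1720 × 761 × 1.01 = 1.32×10^6 J m⁻² K⁻¹.
Relaxation time τ = C / λ = 1.32×10^6 / 25.9 = 51000 s.
In hours: 51000 s / (3600 s/hour) = 14.2 hours.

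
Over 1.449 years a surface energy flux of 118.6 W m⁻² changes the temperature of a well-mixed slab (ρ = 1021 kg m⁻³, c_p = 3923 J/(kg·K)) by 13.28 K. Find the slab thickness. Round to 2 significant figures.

100 m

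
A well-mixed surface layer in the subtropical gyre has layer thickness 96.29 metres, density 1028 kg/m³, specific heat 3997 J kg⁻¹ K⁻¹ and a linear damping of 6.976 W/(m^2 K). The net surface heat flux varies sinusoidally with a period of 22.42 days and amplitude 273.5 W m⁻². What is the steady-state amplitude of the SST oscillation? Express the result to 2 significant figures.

Areal heat capacity C = ρ c_p D = 1028 × 3997 × 96.29 = 3.96×10^8 J/(m²·K).
Angular frequency ω = 2π / T = 2π / 1.94×10^6 s = 3.24×10^-6 s⁻¹.
√((Cω)² + λ²) = √((1280)² + 6.976²) = 1280 W/(m²·K).
Amplitude A = F₀ / √((Cω)²+λ²) = 273.5 / 1280 = 0.213 K.

0.21 K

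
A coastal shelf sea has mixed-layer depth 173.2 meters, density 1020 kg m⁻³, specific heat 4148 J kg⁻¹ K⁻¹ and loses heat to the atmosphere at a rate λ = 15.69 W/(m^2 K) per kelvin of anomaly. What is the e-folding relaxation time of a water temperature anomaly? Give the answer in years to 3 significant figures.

1.48 years

Areal heat capacity C = ρ c_p D = 1020 × 4148 × 173.2 = 7.33×10^8 J/(m²·K).
Relaxation time τ = C / λ = 7.33×10^8 / 15.69 = 4.67×10^7 s.
In years: 4.67×10^7 s / (3.156×10^7 s/year) = 1.48 years.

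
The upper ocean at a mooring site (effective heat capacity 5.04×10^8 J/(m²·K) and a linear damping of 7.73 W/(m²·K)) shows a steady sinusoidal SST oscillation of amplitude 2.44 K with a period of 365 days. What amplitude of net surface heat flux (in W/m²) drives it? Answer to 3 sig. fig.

246

Areal heat capacity C = 5.04×10^8 J/(m²·K) (given).
ω = 2π / 3.15×10^7 s = 1.99×10^-7 s⁻¹.
√((Cω)² + λ²) = √((100)² + 7.73²) = 101 W/(m²·K).
F₀ = A × √((Cω)²+λ²) = 2.44 × 101 = 246 W/m².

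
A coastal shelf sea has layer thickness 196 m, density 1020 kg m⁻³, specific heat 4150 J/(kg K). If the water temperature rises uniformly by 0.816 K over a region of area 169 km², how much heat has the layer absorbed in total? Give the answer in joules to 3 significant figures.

1.14×10^17 J

Areal heat capacity C = ρ c_p D = 1020 × 4150 × 196 = 8.30×10^8 J m⁻² K⁻¹.
Heat per unit area: q = C ΔT = 8.30×10^8 × 0.816 = 6.77×10^8 J/m².
Total heat: Q = q × A = 6.77×10^8 × (169 × 10⁶ m²) = 1.14×10^17 J.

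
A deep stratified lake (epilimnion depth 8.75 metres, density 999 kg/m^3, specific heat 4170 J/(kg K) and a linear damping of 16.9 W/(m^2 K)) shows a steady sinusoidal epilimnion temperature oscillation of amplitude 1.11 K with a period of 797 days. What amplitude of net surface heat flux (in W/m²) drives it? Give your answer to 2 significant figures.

19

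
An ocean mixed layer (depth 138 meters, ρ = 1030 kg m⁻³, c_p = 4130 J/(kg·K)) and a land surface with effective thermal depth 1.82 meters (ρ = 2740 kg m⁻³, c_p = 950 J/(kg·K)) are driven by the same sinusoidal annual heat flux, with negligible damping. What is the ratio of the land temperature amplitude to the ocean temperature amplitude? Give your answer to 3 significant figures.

C_ocean = 1030 × 4130 × 138 = 5.87×10^8 J/(m²·K).
C_land = 2740 × 950 × 1.82 = 4.74×10^6 J/(m²·K).
Undamped amplitude ∝ 1/C, so A_land/A_ocean = C_ocean/C_land = 124.

124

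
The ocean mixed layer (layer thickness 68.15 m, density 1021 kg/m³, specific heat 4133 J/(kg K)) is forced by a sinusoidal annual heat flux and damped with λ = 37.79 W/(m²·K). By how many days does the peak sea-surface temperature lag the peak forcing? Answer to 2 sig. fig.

Areal heat capacity C = ρ c_p D = 1021 × 4133 × 68.15 = 2.88×10^8 J m⁻² K⁻¹.
ω = 2π / 3.15×10^7 s = 1.99×10^-7 s⁻¹.
Phase lag φ = arctan(Cω/λ) = arctan(57.3/37.79) = 0.988 rad.
Time lag = φ / ω = 0.988 / 1.99×10^-7 = 4.96×10^6 s = 57.4 days.

57 days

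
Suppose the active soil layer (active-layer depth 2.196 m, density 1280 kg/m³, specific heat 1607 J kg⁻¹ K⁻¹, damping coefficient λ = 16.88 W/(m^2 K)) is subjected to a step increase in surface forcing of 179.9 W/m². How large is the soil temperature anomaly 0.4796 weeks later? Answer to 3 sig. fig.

7.05 K

Areal heat capacity C = ρ c_p D = 1280 × 1607 × 2.196 = 4.52×10^6 J/(m²·K).
τ = C / λ = 4.52×10^6 / 16.88 = 2.68×10^5 s.
Equilibrium anomaly ΔT_eq = F / λ = 179.9 / 16.88 = 10.7 K.
t = 0.4796 weeks = 2.90×10^5 s, so t/τ = 1.08.
ΔT(t) = ΔT_eq (1 − e^(−t/τ)) = 10.7 × (1 − e^−1.08) = 7.05 K.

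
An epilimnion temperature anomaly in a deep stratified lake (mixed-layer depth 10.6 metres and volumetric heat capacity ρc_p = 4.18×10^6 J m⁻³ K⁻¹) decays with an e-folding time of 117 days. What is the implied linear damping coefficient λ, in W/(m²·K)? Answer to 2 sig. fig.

4.4

Areal heat capacity C = ρc_p × D = 4.18×10^6 × 10.6 = 4.43×10^7 J/(m²·K).
τ = 117 days = 1.01×10^7 s.
λ = C / τ = 4.43×10^7 / 1.01×10^7 = 4.38 W/(m²·K).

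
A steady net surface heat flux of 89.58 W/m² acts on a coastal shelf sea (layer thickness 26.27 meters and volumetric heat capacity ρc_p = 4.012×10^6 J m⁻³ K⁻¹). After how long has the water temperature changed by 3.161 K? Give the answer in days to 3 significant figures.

Areal heat capacity C = ρc_p × D = 4.012×10^6 × 26.27 = 1.05×10^8 J/(m²·K).
Time required: Δt = C ΔT / F = 1.05×10^8 × 3.161 / 89.58 = 3.72×10^6 s.
In days: 3.72×10^6 s / (86400 s/day) = 43.0 days.

43.0 days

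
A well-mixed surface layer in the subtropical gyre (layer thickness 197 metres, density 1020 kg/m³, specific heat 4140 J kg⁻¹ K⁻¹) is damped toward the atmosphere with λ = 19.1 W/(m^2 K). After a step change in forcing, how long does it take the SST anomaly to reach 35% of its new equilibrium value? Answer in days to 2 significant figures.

220 days

Areal heat capacity C = ρ c_p D = 1020 × 4140 × 197 = 8.32×10^8 J/(m²·K).
τ = C / λ = 8.32×10^8 / 19.1 = 4.36×10^7 s.
Fraction reached: 1 − e^(−t/τ) = 0.35 ⇒ t = −τ ln(1 − 0.35) = τ × 0.431.
t = 1.88×10^7 s = 217 days.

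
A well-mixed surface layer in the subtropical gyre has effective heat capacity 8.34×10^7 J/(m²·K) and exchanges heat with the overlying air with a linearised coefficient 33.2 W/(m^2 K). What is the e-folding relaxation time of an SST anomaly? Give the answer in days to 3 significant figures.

Areal heat capacity C = 8.34×10^7 J/(m²·K) (given).
Relaxation time τ = C / λ = 8.34×10^7 / 33.2 = 2.51×10^6 s.
In days: 2.51×10^6 s / (86400 s/day) = 29.1 days.

29.1 days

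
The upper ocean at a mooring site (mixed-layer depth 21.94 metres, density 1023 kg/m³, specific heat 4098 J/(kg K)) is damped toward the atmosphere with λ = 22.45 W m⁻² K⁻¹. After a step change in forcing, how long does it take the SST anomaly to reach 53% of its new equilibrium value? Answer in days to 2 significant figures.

36 days

Areal heat capacity C = ρ c_p D = 1023 × 4098 × 21.94 = 9.20×10^7 J m⁻² K⁻¹.
τ = C / λ = 9.20×10^7 / 22.45 = 4.10×10^6 s.
Fraction reached: 1 − e^(−t/τ) = 0.53 ⇒ t = −τ ln(1 − 0.53) = τ × 0.755.
t = 3.09×10^6 s = 35.8 days.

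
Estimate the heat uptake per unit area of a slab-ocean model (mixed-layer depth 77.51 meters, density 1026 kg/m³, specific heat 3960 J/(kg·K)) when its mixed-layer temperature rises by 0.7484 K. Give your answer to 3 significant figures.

Areal heat capacity C = ρ c_p D = 1026 × 3960 × 77.51 = 3.15×10^8 J/(m²·K).
ΔQ = C ΔT = 3.15×10^8 × 0.7484 = 2.36×10^8 J/m².

2.36×10^8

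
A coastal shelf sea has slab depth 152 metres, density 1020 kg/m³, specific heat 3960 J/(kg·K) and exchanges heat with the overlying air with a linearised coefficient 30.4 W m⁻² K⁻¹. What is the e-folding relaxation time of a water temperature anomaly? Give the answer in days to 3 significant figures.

234 days

Areal heat capacity C = ρ c_p D = 1020 × 3960 × 152 = 6.14×10^8 J m⁻² K⁻¹.
Relaxation time τ = C / λ = 6.14×10^8 / 30.4 = 2.02×10^7 s.
In days: 2.02×10^7 s / (86400 s/day) = 234 days.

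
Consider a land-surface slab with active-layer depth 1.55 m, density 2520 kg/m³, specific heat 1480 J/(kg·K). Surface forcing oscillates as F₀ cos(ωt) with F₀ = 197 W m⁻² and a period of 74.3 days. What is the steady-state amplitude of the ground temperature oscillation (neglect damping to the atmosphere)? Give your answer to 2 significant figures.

Areal heat capacity C = ρ c_p D = 2520 × 1480 × 1.55 = 5.78×10^6 J/(m^2 K).
Angular frequency ω = 2π / T = 2π / 6.42×10^6 s = 9.79×10^-7 s⁻¹.
Cω = 5.78×10^6 × 9.79×10^-7 = 5.66 W/(m²·K).
Amplitude A = F₀ / (Cω) = 197 / 5.66 = 34.8 K.

35 K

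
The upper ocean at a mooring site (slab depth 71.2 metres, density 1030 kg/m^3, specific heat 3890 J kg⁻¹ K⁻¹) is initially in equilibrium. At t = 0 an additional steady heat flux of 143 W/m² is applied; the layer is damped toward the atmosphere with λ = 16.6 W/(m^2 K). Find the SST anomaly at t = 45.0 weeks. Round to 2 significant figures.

6.8 K

Areal heat capacity C = ρ c_p D = 1030 × 3890 × 71.2 = 2.85×10^8 J/(m^2 K).
τ = C / λ = 2.85×10^8 / 16.6 = 1.72×10^7 s.
Equilibrium anomaly ΔT_eq = F / λ = 143 / 16.6 = 8.61 K.
t = 45.0 weeks = 2.72×10^7 s, so t/τ = 1.58.
ΔT(t) = ΔT_eq (1 − e^(−t/τ)) = 8.61 × (1 − e^−1.58) = 6.85 K.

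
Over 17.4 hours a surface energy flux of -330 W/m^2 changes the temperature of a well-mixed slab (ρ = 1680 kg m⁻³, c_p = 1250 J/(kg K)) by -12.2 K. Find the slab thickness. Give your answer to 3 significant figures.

Heat input Q = F Δt = -330 × 62600 s = -2.07×10^7 J/m².
Required areal heat capacity C = Q / ΔT = 1.69×10^6 J/(m²·K).
Depth D = C / (ρ c_p) = 1.69×10^6 / (1680 × 1250) = 0.807 m.

0.807 m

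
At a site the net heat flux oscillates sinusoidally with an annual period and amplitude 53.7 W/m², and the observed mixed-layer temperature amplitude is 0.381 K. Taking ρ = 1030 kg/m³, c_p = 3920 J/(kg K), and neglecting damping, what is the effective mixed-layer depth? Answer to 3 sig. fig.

175 m

ω = 2π / 3.15×10^7 s = 1.99×10^-7 s⁻¹.
Required C = F₀ / (A ω) = 53.7 / (0.381 × 1.99×10^-7) = 7.07×10^8 J/(m²·K).
D = C / (ρ c_p) = 7.07×10^8 / (1030 × 3920) = 175 m.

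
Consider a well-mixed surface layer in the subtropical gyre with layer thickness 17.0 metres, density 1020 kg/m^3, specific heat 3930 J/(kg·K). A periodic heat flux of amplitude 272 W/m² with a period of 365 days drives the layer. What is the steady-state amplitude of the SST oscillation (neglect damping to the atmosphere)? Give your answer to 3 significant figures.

20.0 K

Areal heat capacity C = ρ c_p D = 1020 × 3930 × 17.0 = 6.81×10^7 J/(m²·K).
Angular frequency ω = 2π / T = 2π / 3.15×10^7 s = 1.99×10^-7 s⁻¹.
Cω = 6.81×10^7 × 1.99×10^-7 = 13.6 W/(m²·K).
Amplitude A = F₀ / (Cω) = 272 / 13.6 = 20.0 K.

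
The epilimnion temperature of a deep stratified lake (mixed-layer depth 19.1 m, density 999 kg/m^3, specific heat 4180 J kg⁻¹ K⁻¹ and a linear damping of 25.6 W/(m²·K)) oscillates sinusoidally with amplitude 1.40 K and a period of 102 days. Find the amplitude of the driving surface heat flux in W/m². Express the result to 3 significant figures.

87.3

Areal heat capacity C = ρ c_p D = 999 × 4180 × 19.1 = 7.98×10^7 J/(m^2 K).
ω = 2π / 8.81×10^6 s = 7.13×10^-7 s⁻¹.
√((Cω)² + λ²) = √((56.9)² + 25.6²) = 62.4 W/(m²·K).
F₀ = A × √((Cω)²+λ²) = 1.40 × 62.4 = 87.3 W/m².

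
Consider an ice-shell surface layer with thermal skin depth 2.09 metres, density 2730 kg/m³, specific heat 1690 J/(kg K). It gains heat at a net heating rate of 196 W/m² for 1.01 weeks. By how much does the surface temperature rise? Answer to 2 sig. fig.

12 K

Areal heat capacity C = ρ c_p D = 2730 × 1690 × 2.09 = 9.64×10^6 J/(m²·K).
Net heat input Q = F Δt = 196 × (1.01 weeks × 6.048×10^5 s/week) = 1.20×10^8 J/m².
ΔT = Q / C = 1.20×10^8 / 9.64×10^6 = 12.4 K.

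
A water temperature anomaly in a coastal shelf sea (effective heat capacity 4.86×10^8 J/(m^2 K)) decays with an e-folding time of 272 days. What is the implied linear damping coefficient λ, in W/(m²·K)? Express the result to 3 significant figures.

20.7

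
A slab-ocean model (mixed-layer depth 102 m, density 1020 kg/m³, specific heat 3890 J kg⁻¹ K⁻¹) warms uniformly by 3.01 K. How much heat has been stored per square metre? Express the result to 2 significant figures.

1.2×10^9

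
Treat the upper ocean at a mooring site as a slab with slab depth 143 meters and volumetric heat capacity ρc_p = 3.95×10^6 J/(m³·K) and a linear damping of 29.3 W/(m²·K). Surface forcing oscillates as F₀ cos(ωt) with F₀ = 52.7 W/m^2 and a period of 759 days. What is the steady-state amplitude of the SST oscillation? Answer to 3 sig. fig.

Areal heat capacity C = ρc_p × D = 3.95×10^6 × 143 = 5.65×10^8 J m⁻² K⁻¹.
Angular frequency ω = 2π / T = 2π / 6.56×10^7 s = 9.58×10^-8 s⁻¹.
√((Cω)² + λ²) = √((54.1)² + 29.3²) = 61.5 W/(m²·K).
Amplitude A = F₀ / √((Cω)²+λ²) = 52.7 / 61.5 = 0.856 K.

0.856 K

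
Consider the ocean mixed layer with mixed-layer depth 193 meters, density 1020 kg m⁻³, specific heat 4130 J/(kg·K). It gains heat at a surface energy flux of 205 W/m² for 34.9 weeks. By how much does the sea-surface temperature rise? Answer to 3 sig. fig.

Areal heat capacity C = ρ c_p D = 1020 × 4130 × 193 = 8.13×10^8 J/(m²·K).
Net heat input Q = F Δt = 205 × (34.9 weeks × 6.048×10^5 s/week) = 4.33×10^9 J/m².
ΔT = Q / C = 4.33×10^9 / 8.13×10^8 = 5.32 K.

5.32 K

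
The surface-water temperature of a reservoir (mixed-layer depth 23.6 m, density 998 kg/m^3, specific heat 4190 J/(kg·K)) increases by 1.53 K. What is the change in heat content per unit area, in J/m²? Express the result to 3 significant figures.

Areal heat capacity C = ρ c_p D = 998 × 4190 × 23.6 = 9.87×10^7 J/(m²·K).
ΔQ = C ΔT = 9.87×10^7 × 1.53 = 1.51×10^8 J/m².

1.51×10^8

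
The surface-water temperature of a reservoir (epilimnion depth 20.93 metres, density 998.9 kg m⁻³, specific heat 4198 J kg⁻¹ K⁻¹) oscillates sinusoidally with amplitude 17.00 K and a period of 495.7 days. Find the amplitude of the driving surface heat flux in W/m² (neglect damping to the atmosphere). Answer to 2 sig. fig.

Areal heat capacity C = ρ c_p D = 998.9 × 4198 × 20.93 = 8.78×10^7 J m⁻² K⁻¹.
ω = 2π / 4.28×10^7 s = 1.47×10^-7 s⁻¹.
Cω = 8.78×10^7 × 1.47×10^-7 = 12.9 W/(m²·K).
F₀ = A × Cω = 17.00 × 12.9 = 219 W/m².

220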